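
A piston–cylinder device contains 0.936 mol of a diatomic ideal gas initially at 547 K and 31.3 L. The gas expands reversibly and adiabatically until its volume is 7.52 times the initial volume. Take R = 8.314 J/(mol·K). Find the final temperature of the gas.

244 K

P₁ = nRT₁/V₁ = 0.936×8.314×547/31.3 = 136 kPa.
Adiabatic: TV^(γ−1) = const ⇒ T₂ = 547×(0.133)^0.400 = 244 K; PV^γ = const ⇒ P₂ = 8.07 kPa.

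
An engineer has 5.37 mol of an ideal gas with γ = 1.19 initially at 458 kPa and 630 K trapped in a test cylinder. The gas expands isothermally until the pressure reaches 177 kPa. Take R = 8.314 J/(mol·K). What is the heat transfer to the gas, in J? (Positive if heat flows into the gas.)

26700 J

V₁ = nRT₁/P₁ = 5.37×8.314×630/458 = 61.4 L.
Isothermal: T stays 630 K; PV = const ⇒ V₂ = 159 L, P₂ = 177 kPa.
ΔU = 0 (ideal gas, T constant).
W = nRT ln(V₂/V₁) = 5.37×8.314×630×ln(2.59) = 26700 J.
Q = ΔU + W = 26700 J.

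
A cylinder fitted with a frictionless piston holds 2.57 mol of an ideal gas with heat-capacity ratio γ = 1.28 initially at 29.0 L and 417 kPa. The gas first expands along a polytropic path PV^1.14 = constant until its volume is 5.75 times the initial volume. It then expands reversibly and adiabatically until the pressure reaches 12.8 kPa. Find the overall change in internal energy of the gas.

-18800 J

T₁ = P₁V₁/(nR) = 417×29.0/(2.57×8.314) = 566 K.
Step 1 — Polytropic n=1.14: T₂ = T₁(V₁/V₂)^(n−1) = 566×(0.174)^0.14 = 443 K; P₂ = P₁(V₁/V₂)^n = 56.8 kPa.
W = (P₁V₁−P₂V₂)/(n−1) = (417×29.0−56.8×167)/0.14 = 18800 J.
ΔU = nCvΔT = 2.57×29.7×(443−566) = -9380 J.
Q = ΔU + W = 9380 J.
State after step 1: P = 56.8 kPa, V = 167 L, T = 443 K.
Step 2 — Adiabatic: T₂/T₁ = (P₂/P₁)^((γ−1)/γ) ⇒ T₂ = 443×(0.225)^0.219 = 320 K; V₂ = 534 L.
ΔU = nCvΔT = 2.57×29.7×(320−443) = -9400 J.
Q = 0 for an adiabatic process, so W = −ΔU = 9400 J.
Net over both steps: W = 28200 J, Q = 9380 J, ΔU = -18800 J.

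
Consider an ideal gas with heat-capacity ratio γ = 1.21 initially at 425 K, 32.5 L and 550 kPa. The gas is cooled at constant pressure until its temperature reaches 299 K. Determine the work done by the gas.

n = P₁V₁/(RT₁) = 550×32.5/(8.314×425) = 5.06 mol.
Isobaric: P stays 550 kPa; V/T = const ⇒ T₂ = 299 K, V₂ = 22.9 L.
W = PΔV = 550×(22.9−32.5) kPa·L = -5300 J.

-5300 J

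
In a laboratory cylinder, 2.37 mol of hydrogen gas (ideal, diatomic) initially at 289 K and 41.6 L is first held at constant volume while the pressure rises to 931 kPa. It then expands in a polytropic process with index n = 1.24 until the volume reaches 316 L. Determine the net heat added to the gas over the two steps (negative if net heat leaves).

107000 J

P₁ = nRT₁/V₁ = 2.37×8.314×289/41.6 = 137 kPa.
Step 1 — Isochoric: V stays 41.6 L; P/T = const ⇒ T₂ = 1970 K, P₂ = 931 kPa.
W = 0 (no volume change).
ΔU = nCvΔT = 2.37×20.8×(1970−289) = 82600 J.
Q = ΔU = 82600 J.
State after step 1: P = 931 kPa, V = 41.6 L, T = 1970 K.
Step 2 — Polytropic n=1.24: T₂ = T₁(V₁/V₂)^(n−1) = 1970×(0.132)^0.24 = 1210 K; P₂ = P₁(V₁/V₂)^n = 75.3 kPa.
W = (P₁V₁−P₂V₂)/(n−1) = (931×41.6−75.3×316)/0.24 = 62200 J.
ΔU = nCvΔT = 2.37×20.8×(1210−1970) = -37300 J.
Q = ΔU + W = 24900 J.
Net over both steps: W = 62200 J, Q = 107000 J, ΔU = 45300 J.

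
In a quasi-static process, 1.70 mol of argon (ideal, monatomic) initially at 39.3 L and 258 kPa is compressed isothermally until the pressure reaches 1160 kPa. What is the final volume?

T₁ = P₁V₁/(nR) = 258×39.3/(1.70×8.314) = 717 K.
Isothermal: T stays 717 K; PV = const ⇒ V₂ = 8.74 L, P₂ = 1160 kPa.

8.74 L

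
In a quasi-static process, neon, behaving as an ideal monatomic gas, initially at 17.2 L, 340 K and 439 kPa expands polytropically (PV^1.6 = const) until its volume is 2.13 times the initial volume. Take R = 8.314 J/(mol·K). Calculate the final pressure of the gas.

131 kPa

Polytropic n=1.6: T₂ = T₁(V₁/V₂)^(n−1) = 340×(0.469)^0.60 = 216 K; P₂ = P₁(V₁/V₂)^n = 131 kPa.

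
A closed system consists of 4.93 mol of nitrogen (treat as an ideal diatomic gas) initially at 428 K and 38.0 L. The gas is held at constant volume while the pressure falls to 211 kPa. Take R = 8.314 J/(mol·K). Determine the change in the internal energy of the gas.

-23800 J

P₁ = nRT₁/V₁ = 4.93×8.314×428/38.0 = 462 kPa.
Isochoric: V stays 38.0 L; P/T = const ⇒ T₂ = 196 K, P₂ = 211 kPa.
For an ideal gas ΔU = nCvΔT with Cv = (5/2)R = 20.8 J/(mol·K).
ΔU = 4.93×20.8×(196−428) = -23800 J.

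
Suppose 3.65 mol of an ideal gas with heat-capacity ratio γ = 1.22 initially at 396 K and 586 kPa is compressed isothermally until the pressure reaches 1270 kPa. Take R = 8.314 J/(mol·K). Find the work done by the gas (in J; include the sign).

V₁ = nRT₁/P₁ = 3.65×8.314×396/586 = 20.5 L.
Isothermal: T stays 396 K; PV = const ⇒ V₂ = 9.46 L, P₂ = 1270 kPa.
W = nRT ln(V₂/V₁) = 3.65×8.314×396×ln(0.461) = -9290 J.

-9290 J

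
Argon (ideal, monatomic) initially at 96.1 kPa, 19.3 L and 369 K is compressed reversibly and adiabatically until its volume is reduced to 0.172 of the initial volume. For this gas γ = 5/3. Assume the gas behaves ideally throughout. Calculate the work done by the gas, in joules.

-6210 J

n = P₁V₁/(RT₁) = 96.1×19.3/(8.314×369) = 0.605 mol.
Adiabatic: TV^(γ−1) = const ⇒ T₂ = 369×(5.81)^0.667 = 1190 K; PV^γ = const ⇒ P₂ = 1810 kPa.
ΔU = nCvΔT = 0.605×12.5×(1190−369) = 6210 J.
Q = 0 for an adiabatic process, so W = −ΔU = -6210 J.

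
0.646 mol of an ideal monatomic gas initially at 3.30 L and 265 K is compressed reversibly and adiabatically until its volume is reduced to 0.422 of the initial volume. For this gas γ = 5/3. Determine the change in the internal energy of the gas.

1660 J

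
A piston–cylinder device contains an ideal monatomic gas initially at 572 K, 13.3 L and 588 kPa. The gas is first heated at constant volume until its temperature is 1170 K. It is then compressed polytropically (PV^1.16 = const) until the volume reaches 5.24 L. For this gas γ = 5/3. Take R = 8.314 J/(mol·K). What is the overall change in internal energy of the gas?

16100 J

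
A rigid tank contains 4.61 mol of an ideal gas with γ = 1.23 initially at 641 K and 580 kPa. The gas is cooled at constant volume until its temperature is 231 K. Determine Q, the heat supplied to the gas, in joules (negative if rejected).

V₁ = nRT₁/P₁ = 4.61×8.314×641/580 = 42.4 L.
Isochoric: V stays 42.4 L; P/T = const ⇒ T₂ = 231 K, P₂ = 209 kPa.
W = 0 (no volume change).
ΔU = nCvΔT = 4.61×36.1×(231−641) = -68300 J.
Q = ΔU = -68300 J.

-68300 J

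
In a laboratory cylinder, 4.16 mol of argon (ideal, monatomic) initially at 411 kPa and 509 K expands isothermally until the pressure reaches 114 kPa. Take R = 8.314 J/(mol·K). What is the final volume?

154 L

V₁ = nRT₁/P₁ = 4.16×8.314×509/411 = 42.8 L.
Isothermal: T stays 509 K; PV = const ⇒ V₂ = 154 L, P₂ = 114 kPa.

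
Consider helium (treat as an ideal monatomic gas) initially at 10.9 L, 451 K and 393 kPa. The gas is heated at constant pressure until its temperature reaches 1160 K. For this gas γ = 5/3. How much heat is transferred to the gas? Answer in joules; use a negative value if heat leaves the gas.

16800 J

n = P₁V₁/(RT₁) = 393×10.9/(8.314×451) = 1.14 mol.
Isobaric: P stays 393 kPa; V/T = const ⇒ T₂ = 1160 K, V₂ = 28.0 L.
W = PΔV = 393×(28.0−10.9) kPa·L = 6730 J.
ΔU = nCvΔT = 1.14×12.5×(1160−451) = 10100 J.
Q = ΔU + W = nCpΔT = 16800 J.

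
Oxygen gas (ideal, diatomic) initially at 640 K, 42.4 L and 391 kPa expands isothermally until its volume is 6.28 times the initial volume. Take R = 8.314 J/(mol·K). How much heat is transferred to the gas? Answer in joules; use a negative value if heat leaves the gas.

n = P₁V₁/(RT₁) = 391×42.4/(8.314×640) = 3.12 mol.
Isothermal: T stays 640 K; PV = const ⇒ V₂ = 266 L, P₂ = 62.3 kPa.
ΔU = 0 (ideal gas, T constant).
W = nRT ln(V₂/V₁) = 3.12×8.314×640×ln(6.28) = 30500 J.
Q = ΔU + W = 30500 J.

30500 J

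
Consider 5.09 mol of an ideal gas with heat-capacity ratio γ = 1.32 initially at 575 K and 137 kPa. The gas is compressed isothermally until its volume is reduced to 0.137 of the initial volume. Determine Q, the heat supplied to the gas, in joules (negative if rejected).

-48400 J

V₁ = nRT₁/P₁ = 5.09×8.314×575/137 = 178 L.
Isothermal: T stays 575 K; PV = const ⇒ V₂ = 24.3 L, P₂ = 1000 kPa.
ΔU = 0 (ideal gas, T constant).
W = nRT ln(V₂/V₁) = 5.09×8.314×575×ln(0.137) = -48400 J.
Q = ΔU + W = -48400 J.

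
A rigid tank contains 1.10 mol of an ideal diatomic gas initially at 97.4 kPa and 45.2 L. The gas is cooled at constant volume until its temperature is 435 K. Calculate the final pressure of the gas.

88.0 kPa

T₁ = P₁V₁/(nR) = 97.4×45.2/(1.10×8.314) = 481 K.
Isochoric: V stays 45.2 L; P/T = const ⇒ T₂ = 435 K, P₂ = 88.0 kPa.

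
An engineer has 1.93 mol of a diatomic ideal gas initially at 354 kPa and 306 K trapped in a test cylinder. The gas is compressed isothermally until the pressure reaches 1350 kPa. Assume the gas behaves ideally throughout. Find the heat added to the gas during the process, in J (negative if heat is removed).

-6570 J

V₁ = nRT₁/P₁ = 1.93×8.314×306/354 = 13.9 L.
Isothermal: T stays 306 K; PV = const ⇒ V₂ = 3.64 L, P₂ = 1350 kPa.
ΔU = 0 (ideal gas, T constant).
W = nRT ln(V₂/V₁) = 1.93×8.314×306×ln(0.262) = -6570 J.
Q = ΔU + W = -6570 J.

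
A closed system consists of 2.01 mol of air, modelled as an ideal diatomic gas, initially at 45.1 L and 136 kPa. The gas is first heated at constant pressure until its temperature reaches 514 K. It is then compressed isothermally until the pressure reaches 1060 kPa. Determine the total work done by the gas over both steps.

-15200 J

T₁ = P₁V₁/(nR) = 136×45.1/(2.01×8.314) = 367 K.
Step 1 — Isobaric: P stays 136 kPa; V/T = const ⇒ T₂ = 514 K, V₂ = 63.2 L.
W = PΔV = 136×(63.2−45.1) kPa·L = 2460 J.
ΔU = nCvΔT = 2.01×20.8×(514−367) = 6140 J.
Q = ΔU + W = nCpΔT = 8600 J.
State after step 1: P = 136 kPa, V = 63.2 L, T = 514 K.
Step 2 — Isothermal: T stays 514 K; PV = const ⇒ V₂ = 8.10 L, P₂ = 1060 kPa.
ΔU = 0 (ideal gas, T constant).
W = nRT ln(V₂/V₁) = 2.01×8.314×514×ln(0.128) = -17600 J.
Q = ΔU + W = -17600 J.
Net over both steps: W = -15200 J, Q = -9040 J, ΔU = 6140 J.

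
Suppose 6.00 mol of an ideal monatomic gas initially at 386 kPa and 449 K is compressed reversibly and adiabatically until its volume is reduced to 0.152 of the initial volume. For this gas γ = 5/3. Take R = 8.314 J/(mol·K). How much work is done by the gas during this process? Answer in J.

-84400 J

V₁ = nRT₁/P₁ = 6.00×8.314×449/386 = 58.0 L.
Adiabatic: TV^(γ−1) = const ⇒ T₂ = 449×(6.58)^0.667 = 1580 K; PV^γ = const ⇒ P₂ = 8920 kPa.
ΔU = nCvΔT = 6.00×12.5×(1580−449) = 84400 J.
Q = 0 for an adiabatic process, so W = −ΔU = -84400 J.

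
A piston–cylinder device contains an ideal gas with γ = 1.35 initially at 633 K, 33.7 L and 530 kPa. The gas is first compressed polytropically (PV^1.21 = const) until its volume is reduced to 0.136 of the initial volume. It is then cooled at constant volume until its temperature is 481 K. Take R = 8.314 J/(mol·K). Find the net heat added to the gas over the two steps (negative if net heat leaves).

n = P₁V₁/(RT₁) = 530×33.7/(8.314×633) = 3.39 mol.
Step 1 — Polytropic n=1.21: T₂ = T₁(V₁/V₂)^(n−1) = 633×(7.35)^0.21 = 962 K; P₂ = P₁(V₁/V₂)^n = 5930 kPa.
W = (P₁V₁−P₂V₂)/(n−1) = (530×33.7−5930×4.58)/0.21 = -44300 J.
ΔU = nCvΔT = 3.39×23.8×(962−633) = 26600 J.
Q = ΔU + W = -17700 J.
State after step 1: P = 5930 kPa, V = 4.58 L, T = 962 K.
Step 2 — Isochoric: V stays 4.58 L; P/T = const ⇒ T₂ = 481 K, P₂ = 2960 kPa.
W = 0 (no volume change).
ΔU = nCvΔT = 3.39×23.8×(481−962) = -38800 J.
Q = ΔU = -38800 J.
Net over both steps: W = -44300 J, Q = -56500 J, ΔU = -12300 J.

-56500 J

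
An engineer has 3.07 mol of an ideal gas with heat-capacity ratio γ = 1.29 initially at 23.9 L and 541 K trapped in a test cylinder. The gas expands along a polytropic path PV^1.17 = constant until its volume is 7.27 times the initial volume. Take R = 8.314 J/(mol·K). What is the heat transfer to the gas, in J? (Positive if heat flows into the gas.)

P₁ = nRT₁/V₁ = 3.07×8.314×541/23.9 = 578 kPa.
Polytropic n=1.17: T₂ = T₁(V₁/V₂)^(n−1) = 541×(0.138)^0.17 = 386 K; P₂ = P₁(V₁/V₂)^n = 56.7 kPa.
W = (P₁V₁−P₂V₂)/(n−1) = (578×23.9−56.7×174)/0.17 = 23300 J.
ΔU = nCvΔT = 3.07×28.7×(386−541) = -13600 J.
Q = ΔU + W = 9620 J.

9620 J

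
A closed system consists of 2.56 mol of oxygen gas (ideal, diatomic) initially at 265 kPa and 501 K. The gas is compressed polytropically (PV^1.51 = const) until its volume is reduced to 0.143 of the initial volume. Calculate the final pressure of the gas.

5000 kPa

V₁ = nRT₁/P₁ = 2.56×8.314×501/265 = 40.2 L.
Polytropic n=1.51: T₂ = T₁(V₁/V₂)^(n−1) = 501×(6.99)^0.51 = 1350 K; P₂ = P₁(V₁/V₂)^n = 5000 kPa.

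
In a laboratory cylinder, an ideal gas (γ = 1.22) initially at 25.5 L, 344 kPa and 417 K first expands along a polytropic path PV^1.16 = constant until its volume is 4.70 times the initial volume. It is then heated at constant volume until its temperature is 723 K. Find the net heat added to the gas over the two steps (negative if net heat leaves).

41300 J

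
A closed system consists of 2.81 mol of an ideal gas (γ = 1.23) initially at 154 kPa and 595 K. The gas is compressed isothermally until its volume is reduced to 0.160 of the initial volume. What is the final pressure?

962 kPa

V₁ = nRT₁/P₁ = 2.81×8.314×595/154 = 90.3 L.
Isothermal: T stays 595 K; PV = const ⇒ V₂ = 14.4 L, P₂ = 962 kPa.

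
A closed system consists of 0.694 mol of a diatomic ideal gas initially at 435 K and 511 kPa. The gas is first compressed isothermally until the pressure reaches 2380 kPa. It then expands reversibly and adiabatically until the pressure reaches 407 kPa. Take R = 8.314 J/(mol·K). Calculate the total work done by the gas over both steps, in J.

V₁ = nRT₁/P₁ = 0.694×8.314×435/511 = 4.91 L.
Step 1 — Isothermal: T stays 435 K; PV = const ⇒ V₂ = 1.05 L, P₂ = 2380 kPa.
ΔU = 0 (ideal gas, T constant).
W = nRT ln(V₂/V₁) = 0.694×8.314×435×ln(0.215) = -3860 J.
Q = ΔU + W = -3860 J.
State after step 1: P = 2380 kPa, V = 1.05 L, T = 435 K.
Step 2 — Adiabatic: T₂/T₁ = (P₂/P₁)^((γ−1)/γ) ⇒ T₂ = 435×(0.171)^0.286 = 263 K; V₂ = 3.72 L.
ΔU = nCvΔT = 0.694×20.8×(263−435) = -2490 J.
Q = 0 for an adiabatic process, so W = −ΔU = 2490 J.
Net over both steps: W = -1380 J, Q = -3860 J, ΔU = -2490 J.

-1380 J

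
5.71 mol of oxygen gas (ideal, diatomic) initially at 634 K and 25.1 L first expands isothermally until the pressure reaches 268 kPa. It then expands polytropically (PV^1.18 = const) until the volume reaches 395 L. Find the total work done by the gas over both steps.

P₁ = nRT₁/V₁ = 5.71×8.314×634/25.1 = 1200 kPa.
Step 1 — Isothermal: T stays 634 K; PV = const ⇒ V₂ = 112 L, P₂ = 268 kPa.
ΔU = 0 (ideal gas, T constant).
W = nRT ln(V₂/V₁) = 5.71×8.314×634×ln(4.47) = 45100 J.
Q = ΔU + W = 45100 J.
State after step 1: P = 268 kPa, V = 112 L, T = 634 K.
Step 2 — Polytropic n=1.18: T₂ = T₁(V₁/V₂)^(n−1) = 634×(0.284)^0.18 = 506 K; P₂ = P₁(V₁/V₂)^n = 60.8 kPa.
W = (P₁V₁−P₂V₂)/(n−1) = (268×112−60.8×395)/0.18 = 33900 J.
ΔU = nCvΔT = 5.71×20.8×(506−634) = -15200 J.
Q = ΔU + W = 18600 J.
Net over both steps: W = 79000 J, Q = 63700 J, ΔU = -15200 J.

79000 J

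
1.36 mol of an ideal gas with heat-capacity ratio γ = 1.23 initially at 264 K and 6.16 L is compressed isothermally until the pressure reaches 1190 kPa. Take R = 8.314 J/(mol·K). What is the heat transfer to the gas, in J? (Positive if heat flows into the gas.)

-2680 J

P₁ = nRT₁/V₁ = 1.36×8.314×264/6.16 = 485 kPa.
Isothermal: T stays 264 K; PV = const ⇒ V₂ = 2.51 L, P₂ = 1190 kPa.
ΔU = 0 (ideal gas, T constant).
W = nRT ln(V₂/V₁) = 1.36×8.314×264×ln(0.407) = -2680 J.
Q = ΔU + W = -2680 J.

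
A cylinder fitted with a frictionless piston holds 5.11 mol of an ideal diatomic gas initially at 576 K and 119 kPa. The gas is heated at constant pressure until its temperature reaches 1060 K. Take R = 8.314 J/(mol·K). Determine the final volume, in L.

V₁ = nRT₁/P₁ = 5.11×8.314×576/119 = 206 L.
Isobaric: P stays 119 kPa; V/T = const ⇒ T₂ = 1060 K, V₂ = 378 L.

378 L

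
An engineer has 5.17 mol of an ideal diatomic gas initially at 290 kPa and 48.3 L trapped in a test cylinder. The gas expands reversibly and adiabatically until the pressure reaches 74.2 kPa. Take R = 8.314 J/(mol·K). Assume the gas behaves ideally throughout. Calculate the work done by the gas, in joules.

11300 J

T₁ = P₁V₁/(nR) = 290×48.3/(5.17×8.314) = 326 K.
Adiabatic: T₂/T₁ = (P₂/P₁)^((γ−1)/γ) ⇒ T₂ = 326×(0.256)^0.286 = 221 K; V₂ = 128 L.
ΔU = nCvΔT = 5.17×20.8×(221−326) = -11300 J.
Q = 0 for an adiabatic process, so W = −ΔU = 11300 J.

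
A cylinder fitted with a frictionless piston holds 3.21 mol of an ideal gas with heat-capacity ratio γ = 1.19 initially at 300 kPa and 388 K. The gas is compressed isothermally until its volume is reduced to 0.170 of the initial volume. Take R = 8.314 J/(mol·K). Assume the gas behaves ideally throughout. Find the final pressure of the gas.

V₁ = nRT₁/P₁ = 3.21×8.314×388/300 = 34.5 L.
Isothermal: T stays 388 K; PV = const ⇒ V₂ = 5.87 L, P₂ = 1760 kPa.

1760 kPa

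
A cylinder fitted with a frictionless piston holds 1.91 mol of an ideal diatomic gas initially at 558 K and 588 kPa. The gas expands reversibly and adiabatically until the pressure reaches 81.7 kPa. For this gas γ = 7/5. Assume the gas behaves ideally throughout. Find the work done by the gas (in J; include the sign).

V₁ = nRT₁/P₁ = 1.91×8.314×558/588 = 15.1 L.
Adiabatic: T₂/T₁ = (P₂/P₁)^((γ−1)/γ) ⇒ T₂ = 558×(0.139)^0.286 = 317 K; V₂ = 61.7 L.
ΔU = nCvΔT = 1.91×20.8×(317−558) = -9550 J.
Q = 0 for an adiabatic process, so W = −ΔU = 9550 J.

9550 J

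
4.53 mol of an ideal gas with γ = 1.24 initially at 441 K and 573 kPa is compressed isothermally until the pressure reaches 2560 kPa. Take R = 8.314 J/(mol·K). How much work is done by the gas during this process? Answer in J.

-24900 J

V₁ = nRT₁/P₁ = 4.53×8.314×441/573 = 29.0 L.
Isothermal: T stays 441 K; PV = const ⇒ V₂ = 6.49 L, P₂ = 2560 kPa.
W = nRT ln(V₂/V₁) = 4.53×8.314×441×ln(0.224) = -24900 J.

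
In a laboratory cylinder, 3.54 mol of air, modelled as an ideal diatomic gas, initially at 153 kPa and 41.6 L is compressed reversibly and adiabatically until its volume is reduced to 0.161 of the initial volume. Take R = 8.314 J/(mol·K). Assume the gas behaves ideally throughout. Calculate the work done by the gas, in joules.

-17100 J

T₁ = P₁V₁/(nR) = 153×41.6/(3.54×8.314) = 216 K.
Adiabatic: TV^(γ−1) = const ⇒ T₂ = 216×(6.21)^0.400 = 449 K; PV^γ = const ⇒ P₂ = 1970 kPa.
ΔU = nCvΔT = 3.54×20.8×(449−216) = 17100 J.
Q = 0 for an adiabatic process, so W = −ΔU = -17100 J.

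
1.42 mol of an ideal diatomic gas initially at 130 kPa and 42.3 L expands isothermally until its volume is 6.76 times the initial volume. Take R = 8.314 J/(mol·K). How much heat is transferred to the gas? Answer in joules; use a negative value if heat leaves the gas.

10500 J

T₁ = P₁V₁/(nR) = 130×42.3/(1.42×8.314) = 466 K.
Isothermal: T stays 466 K; PV = const ⇒ V₂ = 286 L, P₂ = 19.2 kPa.
ΔU = 0 (ideal gas, T constant).
W = nRT ln(V₂/V₁) = 1.42×8.314×466×ln(6.76) = 10500 J.
Q = ΔU + W = 10500 J.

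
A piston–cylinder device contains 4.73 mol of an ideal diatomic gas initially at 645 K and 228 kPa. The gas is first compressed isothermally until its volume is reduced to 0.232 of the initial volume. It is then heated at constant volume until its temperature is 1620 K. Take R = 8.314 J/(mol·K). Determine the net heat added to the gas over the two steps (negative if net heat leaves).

58800 J

V₁ = nRT₁/P₁ = 4.73×8.314×645/228 = 111 L.
Step 1 — Isothermal: T stays 645 K; PV = const ⇒ V₂ = 25.8 L, P₂ = 983 kPa.
ΔU = 0 (ideal gas, T constant).
W = nRT ln(V₂/V₁) = 4.73×8.314×645×ln(0.232) = -37100 J.
Q = ΔU + W = -37100 J.
State after step 1: P = 983 kPa, V = 25.8 L, T = 645 K.
Step 2 — Isochoric: V stays 25.8 L; P/T = const ⇒ T₂ = 1620 K, P₂ = 2470 kPa.
W = 0 (no volume change).
ΔU = nCvΔT = 4.73×20.8×(1620−645) = 95900 J.
Q = ΔU = 95900 J.
Net over both steps: W = -37100 J, Q = 58800 J, ΔU = 95900 J.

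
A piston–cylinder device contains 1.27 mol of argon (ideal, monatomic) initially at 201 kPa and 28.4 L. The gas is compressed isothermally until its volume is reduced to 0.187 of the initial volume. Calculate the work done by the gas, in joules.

T₁ = P₁V₁/(nR) = 201×28.4/(1.27×8.314) = 541 K.
Isothermal: T stays 541 K; PV = const ⇒ V₂ = 5.31 L, P₂ = 1070 kPa.
W = nRT ln(V₂/V₁) = 1.27×8.314×541×ln(0.187) = -9570 J.

-9570 J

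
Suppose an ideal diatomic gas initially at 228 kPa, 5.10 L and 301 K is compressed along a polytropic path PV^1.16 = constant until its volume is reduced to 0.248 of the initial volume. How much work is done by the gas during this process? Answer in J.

n = P₁V₁/(RT₁) = 228×5.10/(8.314×301) = 0.465 mol.
Polytropic n=1.16: T₂ = T₁(V₁/V₂)^(n−1) = 301×(4.03)^0.16 = 376 K; P₂ = P₁(V₁/V₂)^n = 1150 kPa.
W = (P₁V₁−P₂V₂)/(n−1) = (228×5.10−1150×1.26)/0.16 = -1820 J.

-1820 J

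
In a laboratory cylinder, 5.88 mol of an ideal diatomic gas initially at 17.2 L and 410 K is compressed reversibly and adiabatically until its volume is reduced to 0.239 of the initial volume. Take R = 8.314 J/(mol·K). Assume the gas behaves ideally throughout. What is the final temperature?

727 K

P₁ = nRT₁/V₁ = 5.88×8.314×410/17.2 = 1170 kPa.
Adiabatic: TV^(γ−1) = const ⇒ T₂ = 410×(4.18)^0.400 = 727 K; PV^γ = const ⇒ P₂ = 8640 kPa.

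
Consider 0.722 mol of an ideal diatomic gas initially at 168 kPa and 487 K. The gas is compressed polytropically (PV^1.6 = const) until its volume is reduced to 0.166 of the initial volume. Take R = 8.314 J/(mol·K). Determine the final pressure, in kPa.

V₁ = nRT₁/P₁ = 0.722×8.314×487/168 = 17.4 L.
Polytropic n=1.6: T₂ = T₁(V₁/V₂)^(n−1) = 487×(6.02)^0.60 = 1430 K; P₂ = P₁(V₁/V₂)^n = 2970 kPa.

2970 kPa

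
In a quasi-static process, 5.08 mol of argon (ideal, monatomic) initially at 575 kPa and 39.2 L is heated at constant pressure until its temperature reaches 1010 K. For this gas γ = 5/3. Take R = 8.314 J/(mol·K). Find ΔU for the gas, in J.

30200 J

T₁ = P₁V₁/(nR) = 575×39.2/(5.08×8.314) = 534 K.
Isobaric: P stays 575 kPa; V/T = const ⇒ T₂ = 1010 K, V₂ = 74.2 L.
For an ideal gas ΔU = nCvΔT with Cv = (3/2)R = 12.5 J/(mol·K).
ΔU = 5.08×12.5×(1010−534) = 30200 J.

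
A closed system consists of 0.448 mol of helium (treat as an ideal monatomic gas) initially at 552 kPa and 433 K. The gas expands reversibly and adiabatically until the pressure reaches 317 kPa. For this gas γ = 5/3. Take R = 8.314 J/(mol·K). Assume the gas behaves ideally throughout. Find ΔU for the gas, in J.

V₁ = nRT₁/P₁ = 0.448×8.314×433/552 = 2.92 L.
Adiabatic: T₂/T₁ = (P₂/P₁)^((γ−1)/γ) ⇒ T₂ = 433×(0.574)^0.400 = 347 K; V₂ = 4.08 L.
For an ideal gas ΔU = nCvΔT with Cv = (3/2)R = 12.5 J/(mol·K).
ΔU = 0.448×12.5×(347−433) = -481 J.

-481 J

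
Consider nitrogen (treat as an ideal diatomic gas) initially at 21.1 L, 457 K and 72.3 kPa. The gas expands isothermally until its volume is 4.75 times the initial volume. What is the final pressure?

Isothermal: T stays 457 K; PV = const ⇒ V₂ = 100 L, P₂ = 15.2 kPa.

15.2 kPa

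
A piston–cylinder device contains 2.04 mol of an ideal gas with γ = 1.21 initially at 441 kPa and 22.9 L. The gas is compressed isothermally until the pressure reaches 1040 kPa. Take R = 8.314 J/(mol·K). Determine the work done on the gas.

8660 J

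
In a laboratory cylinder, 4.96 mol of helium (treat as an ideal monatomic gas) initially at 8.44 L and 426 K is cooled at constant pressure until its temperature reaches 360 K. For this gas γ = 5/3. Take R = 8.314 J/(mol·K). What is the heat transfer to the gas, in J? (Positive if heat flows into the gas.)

P₁ = nRT₁/V₁ = 4.96×8.314×426/8.44 = 2080 kPa.
Isobaric: P stays 2080 kPa; V/T = const ⇒ T₂ = 360 K, V₂ = 7.13 L.
W = PΔV = 2080×(7.13−8.44) kPa·L = -2720 J.
ΔU = nCvΔT = 4.96×12.5×(360−426) = -4080 J.
Q = ΔU + W = nCpΔT = -6800 J.

-6800 J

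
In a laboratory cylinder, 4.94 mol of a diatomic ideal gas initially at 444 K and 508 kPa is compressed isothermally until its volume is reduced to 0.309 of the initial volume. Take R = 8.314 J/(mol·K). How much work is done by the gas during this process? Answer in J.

-21400 J

V₁ = nRT₁/P₁ = 4.94×8.314×444/508 = 35.9 L.
Isothermal: T stays 444 K; PV = const ⇒ V₂ = 11.1 L, P₂ = 1640 kPa.
W = nRT ln(V₂/V₁) = 4.94×8.314×444×ln(0.309) = -21400 J.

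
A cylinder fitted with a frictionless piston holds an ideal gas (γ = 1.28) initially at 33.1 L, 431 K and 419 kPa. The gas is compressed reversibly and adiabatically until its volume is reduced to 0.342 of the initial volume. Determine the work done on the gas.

n = P₁V₁/(RT₁) = 419×33.1/(8.314×431) = 3.87 mol.
Adiabatic: TV^(γ−1) = const ⇒ T₂ = 431×(2.92)^0.280 = 582 K; PV^γ = const ⇒ P₂ = 1650 kPa.
ΔU = nCvΔT = 3.87×29.7×(582−431) = 17400 J.
Q = 0 for an adiabatic process, so W = −ΔU = -17400 J.
Work done on the gas = −W_by = 17400 J.

17400 J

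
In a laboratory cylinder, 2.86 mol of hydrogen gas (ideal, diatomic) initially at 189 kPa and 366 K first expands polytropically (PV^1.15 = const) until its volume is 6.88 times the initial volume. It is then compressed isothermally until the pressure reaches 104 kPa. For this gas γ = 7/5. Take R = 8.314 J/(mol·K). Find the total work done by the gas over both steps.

V₁ = nRT₁/P₁ = 2.86×8.314×366/189 = 46.0 L.
Step 1 — Polytropic n=1.15: T₂ = T₁(V₁/V₂)^(n−1) = 366×(0.145)^0.15 = 274 K; P₂ = P₁(V₁/V₂)^n = 20.6 kPa.
W = (P₁V₁−P₂V₂)/(n−1) = (189×46.0−20.6×317)/0.15 = 14600 J.
ΔU = nCvΔT = 2.86×20.8×(274−366) = -5470 J.
Q = ΔU + W = 9110 J.
State after step 1: P = 20.6 kPa, V = 317 L, T = 274 K.
Step 2 — Isothermal: T stays 274 K; PV = const ⇒ V₂ = 62.7 L, P₂ = 104 kPa.
ΔU = 0 (ideal gas, T constant).
W = nRT ln(V₂/V₁) = 2.86×8.314×274×ln(0.198) = -10600 J.
Q = ΔU + W = -10600 J.
Net over both steps: W = 4010 J, Q = -1450 J, ΔU = -5470 J.

4010 J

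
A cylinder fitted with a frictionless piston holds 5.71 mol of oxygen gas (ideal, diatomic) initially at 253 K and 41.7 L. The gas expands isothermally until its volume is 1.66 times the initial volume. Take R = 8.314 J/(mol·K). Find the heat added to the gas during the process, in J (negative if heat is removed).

P₁ = nRT₁/V₁ = 5.71×8.314×253/41.7 = 288 kPa.
Isothermal: T stays 253 K; PV = const ⇒ V₂ = 69.2 L, P₂ = 174 kPa.
ΔU = 0 (ideal gas, T constant).
W = nRT ln(V₂/V₁) = 5.71×8.314×253×ln(1.66) = 6090 J.
Q = ΔU + W = 6090 J.

6090 J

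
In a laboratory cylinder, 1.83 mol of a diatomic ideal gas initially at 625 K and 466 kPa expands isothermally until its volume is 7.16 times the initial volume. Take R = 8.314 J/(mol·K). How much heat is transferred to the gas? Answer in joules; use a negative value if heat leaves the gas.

18700 J

V₁ = nRT₁/P₁ = 1.83×8.314×625/466 = 20.4 L.
Isothermal: T stays 625 K; PV = const ⇒ V₂ = 146 L, P₂ = 65.1 kPa.
ΔU = 0 (ideal gas, T constant).
W = nRT ln(V₂/V₁) = 1.83×8.314×625×ln(7.16) = 18700 J.
Q = ΔU + W = 18700 J.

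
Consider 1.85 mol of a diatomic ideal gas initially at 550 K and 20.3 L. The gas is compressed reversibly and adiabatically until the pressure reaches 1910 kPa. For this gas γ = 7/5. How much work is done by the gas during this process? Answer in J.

-11500 J

P₁ = nRT₁/V₁ = 1.85×8.314×550/20.3 = 417 kPa.
Adiabatic: T₂/T₁ = (P₂/P₁)^((γ−1)/γ) ⇒ T₂ = 550×(4.58)^0.286 = 850 K; V₂ = 6.84 L.
ΔU = nCvΔT = 1.85×20.8×(850−550) = 11500 J.
Q = 0 for an adiabatic process, so W = −ΔU = -11500 J.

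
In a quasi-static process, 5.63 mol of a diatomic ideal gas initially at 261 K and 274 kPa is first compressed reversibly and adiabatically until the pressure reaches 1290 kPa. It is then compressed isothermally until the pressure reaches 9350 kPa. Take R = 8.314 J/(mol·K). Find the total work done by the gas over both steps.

V₁ = nRT₁/P₁ = 5.63×8.314×261/274 = 44.6 L.
Step 1 — Adiabatic: T₂/T₁ = (P₂/P₁)^((γ−1)/γ) ⇒ T₂ = 261×(4.71)^0.286 = 406 K; V₂ = 14.7 L.
ΔU = nCvΔT = 5.63×20.8×(406−261) = 17000 J.
Q = 0 for an adiabatic process, so W = −ΔU = -17000 J.
State after step 1: P = 1290 kPa, V = 14.7 L, T = 406 K.
Step 2 — Isothermal: T stays 406 K; PV = const ⇒ V₂ = 2.03 L, P₂ = 9350 kPa.
ΔU = 0 (ideal gas, T constant).
W = nRT ln(V₂/V₁) = 5.63×8.314×406×ln(0.138) = -37700 J.
Q = ΔU + W = -37700 J.
Net over both steps: W = -54700 J, Q = -37700 J, ΔU = 17000 J.

-54700 J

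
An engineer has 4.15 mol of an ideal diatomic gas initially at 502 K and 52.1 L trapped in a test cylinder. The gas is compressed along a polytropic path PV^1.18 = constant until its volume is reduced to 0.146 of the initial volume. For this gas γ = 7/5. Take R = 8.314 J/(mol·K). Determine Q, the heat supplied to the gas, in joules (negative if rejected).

-21900 J

P₁ = nRT₁/V₁ = 4.15×8.314×502/52.1 = 332 kPa.
Polytropic n=1.18: T₂ = T₁(V₁/V₂)^(n−1) = 502×(6.85)^0.18 = 710 K; P₂ = P₁(V₁/V₂)^n = 3220 kPa.
W = (P₁V₁−P₂V₂)/(n−1) = (332×52.1−3220×7.61)/0.18 = -39800 J.
ΔU = nCvΔT = 4.15×20.8×(710−502) = 17900 J.
Q = ΔU + W = -21900 J.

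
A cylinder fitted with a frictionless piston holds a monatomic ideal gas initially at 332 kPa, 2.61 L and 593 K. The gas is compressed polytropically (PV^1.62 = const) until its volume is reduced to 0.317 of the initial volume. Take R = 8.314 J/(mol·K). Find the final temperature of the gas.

1210 K

Polytropic n=1.62: T₂ = T₁(V₁/V₂)^(n−1) = 593×(3.15)^0.62 = 1210 K; P₂ = P₁(V₁/V₂)^n = 2140 kPa.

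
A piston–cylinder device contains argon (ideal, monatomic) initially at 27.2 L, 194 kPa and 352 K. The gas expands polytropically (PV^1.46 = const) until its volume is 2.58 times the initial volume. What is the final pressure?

48.6 kPa

Polytropic n=1.46: T₂ = T₁(V₁/V₂)^(n−1) = 352×(0.388)^0.46 = 228 K; P₂ = P₁(V₁/V₂)^n = 48.6 kPa.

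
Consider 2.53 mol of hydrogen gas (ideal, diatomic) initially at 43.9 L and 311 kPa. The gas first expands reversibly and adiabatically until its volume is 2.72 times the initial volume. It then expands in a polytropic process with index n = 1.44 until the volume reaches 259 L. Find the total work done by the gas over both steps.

T₁ = P₁V₁/(nR) = 311×43.9/(2.53×8.314) = 649 K.
Step 1 — Adiabatic: TV^(γ−1) = const ⇒ T₂ = 649×(0.368)^0.400 = 435 K; PV^γ = const ⇒ P₂ = 76.6 kPa.
ΔU = nCvΔT = 2.53×20.8×(435−649) = -11300 J.
Q = 0 for an adiabatic process, so W = −ΔU = 11300 J.
State after step 1: P = 76.6 kPa, V = 119 L, T = 435 K.
Step 2 — Polytropic n=1.44: T₂ = T₁(V₁/V₂)^(n−1) = 435×(0.461)^0.44 = 309 K; P₂ = P₁(V₁/V₂)^n = 25.1 kPa.
W = (P₁V₁−P₂V₂)/(n−1) = (76.6×119−25.1×259)/0.44 = 6000 J.
ΔU = nCvΔT = 2.53×20.8×(309−435) = -6600 J.
Q = ΔU + W = -600 J.
Net over both steps: W = 17300 J, Q = -600 J, ΔU = -17900 J.

17300 J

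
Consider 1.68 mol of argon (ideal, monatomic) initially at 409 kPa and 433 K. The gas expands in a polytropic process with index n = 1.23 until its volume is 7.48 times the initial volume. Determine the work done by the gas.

9740 J

V₁ = nRT₁/P₁ = 1.68×8.314×433/409 = 14.8 L.
Polytropic n=1.23: T₂ = T₁(V₁/V₂)^(n−1) = 433×(0.134)^0.23 = 273 K; P₂ = P₁(V₁/V₂)^n = 34.4 kPa.
W = (P₁V₁−P₂V₂)/(n−1) = (409×14.8−34.4×111)/0.23 = 9740 J.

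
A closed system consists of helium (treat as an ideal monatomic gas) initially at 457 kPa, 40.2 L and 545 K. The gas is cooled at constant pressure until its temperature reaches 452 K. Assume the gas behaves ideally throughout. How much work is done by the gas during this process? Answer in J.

-3130 J

n = P₁V₁/(RT₁) = 457×40.2/(8.314×545) = 4.05 mol.
Isobaric: P stays 457 kPa; V/T = const ⇒ T₂ = 452 K, V₂ = 33.3 L.
W = PΔV = 457×(33.3−40.2) kPa·L = -3130 J.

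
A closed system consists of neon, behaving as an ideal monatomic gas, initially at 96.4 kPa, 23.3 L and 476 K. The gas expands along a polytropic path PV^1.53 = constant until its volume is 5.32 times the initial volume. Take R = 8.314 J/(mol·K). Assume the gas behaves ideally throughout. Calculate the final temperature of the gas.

196 K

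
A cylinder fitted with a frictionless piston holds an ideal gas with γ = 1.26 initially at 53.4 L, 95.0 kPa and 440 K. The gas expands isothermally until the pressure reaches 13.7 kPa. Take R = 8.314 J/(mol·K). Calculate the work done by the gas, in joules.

n = P₁V₁/(RT₁) = 95.0×53.4/(8.314×440) = 1.39 mol.
Isothermal: T stays 440 K; PV = const ⇒ V₂ = 370 L, P₂ = 13.7 kPa.
W = nRT ln(V₂/V₁) = 1.39×8.314×440×ln(6.93) = 9820 J.

9820 J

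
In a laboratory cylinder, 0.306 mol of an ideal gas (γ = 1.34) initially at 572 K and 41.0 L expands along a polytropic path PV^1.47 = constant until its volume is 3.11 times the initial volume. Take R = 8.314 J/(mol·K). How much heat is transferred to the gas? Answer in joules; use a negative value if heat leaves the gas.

P₁ = nRT₁/V₁ = 0.306×8.314×572/41.0 = 35.5 kPa.
Polytropic n=1.47: T₂ = T₁(V₁/V₂)^(n−1) = 572×(0.322)^0.47 = 336 K; P₂ = P₁(V₁/V₂)^n = 6.70 kPa.
W = (P₁V₁−P₂V₂)/(n−1) = (35.5×41.0−6.70×128)/0.47 = 1280 J.
ΔU = nCvΔT = 0.306×24.5×(336−572) = -1770 J.
Q = ΔU + W = -489 J.

-489 J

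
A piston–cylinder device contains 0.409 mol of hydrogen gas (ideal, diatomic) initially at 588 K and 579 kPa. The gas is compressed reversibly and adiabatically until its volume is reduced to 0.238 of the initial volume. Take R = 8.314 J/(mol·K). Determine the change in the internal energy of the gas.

3880 J

V₁ = nRT₁/P₁ = 0.409×8.314×588/579 = 3.45 L.
Adiabatic: TV^(γ−1) = const ⇒ T₂ = 588×(4.20)^0.400 = 1040 K; PV^γ = const ⇒ P₂ = 4320 kPa.
For an ideal gas ΔU = nCvΔT with Cv = (5/2)R = 20.8 J/(mol·K).
ΔU = 0.409×20.8×(1040−588) = 3880 J.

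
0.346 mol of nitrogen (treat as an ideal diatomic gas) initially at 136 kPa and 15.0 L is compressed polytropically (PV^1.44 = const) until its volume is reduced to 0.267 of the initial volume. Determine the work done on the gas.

T₁ = P₁V₁/(nR) = 136×15.0/(0.346×8.314) = 709 K.
Polytropic n=1.44: T₂ = T₁(V₁/V₂)^(n−1) = 709×(3.75)^0.44 = 1270 K; P₂ = P₁(V₁/V₂)^n = 911 kPa.
W = (P₁V₁−P₂V₂)/(n−1) = (136×15.0−911×4.00)/0.44 = -3650 J.
Work done on the gas = −W_by = 3650 J.

3650 J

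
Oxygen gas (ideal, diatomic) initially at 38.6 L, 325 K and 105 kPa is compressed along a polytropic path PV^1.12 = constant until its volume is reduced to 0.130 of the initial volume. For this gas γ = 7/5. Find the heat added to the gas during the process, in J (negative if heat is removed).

n = P₁V₁/(RT₁) = 105×38.6/(8.314×325) = 1.50 mol.
Polytropic n=1.12: T₂ = T₁(V₁/V₂)^(n−1) = 325×(7.69)^0.12 = 415 K; P₂ = P₁(V₁/V₂)^n = 1030 kPa.
W = (P₁V₁−P₂V₂)/(n−1) = (105×38.6−1030×5.02)/0.12 = -9370 J.
ΔU = nCvΔT = 1.50×20.8×(415−325) = 2810 J.
Q = ΔU + W = -6560 J.

-6560 J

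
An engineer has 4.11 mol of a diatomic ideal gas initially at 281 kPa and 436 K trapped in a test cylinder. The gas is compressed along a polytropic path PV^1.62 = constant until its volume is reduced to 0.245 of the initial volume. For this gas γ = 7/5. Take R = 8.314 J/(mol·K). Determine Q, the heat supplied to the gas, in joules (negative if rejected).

V₁ = nRT₁/P₁ = 4.11×8.314×436/281 = 53.0 L.
Polytropic n=1.62: T₂ = T₁(V₁/V₂)^(n−1) = 436×(4.08)^0.62 = 1040 K; P₂ = P₁(V₁/V₂)^n = 2740 kPa.
W = (P₁V₁−P₂V₂)/(n−1) = (281×53.0−2740×13.0)/0.62 = -33400 J.
ΔU = nCvΔT = 4.11×20.8×(1040−436) = 51800 J.
Q = ΔU + W = 18400 J.

18400 J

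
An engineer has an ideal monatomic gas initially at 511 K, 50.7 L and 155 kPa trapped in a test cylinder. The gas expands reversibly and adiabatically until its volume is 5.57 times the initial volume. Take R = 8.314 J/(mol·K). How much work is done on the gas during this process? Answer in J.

n = P₁V₁/(RT₁) = 155×50.7/(8.314×511) = 1.85 mol.
Adiabatic: TV^(γ−1) = const ⇒ T₂ = 511×(0.180)^0.667 = 163 K; PV^γ = const ⇒ P₂ = 8.86 kPa.
ΔU = nCvΔT = 1.85×12.5×(163−511) = -8040 J.
Q = 0 for an adiabatic process, so W = −ΔU = 8040 J.
Work done on the gas = −W_by = -8040 J.

-8040 J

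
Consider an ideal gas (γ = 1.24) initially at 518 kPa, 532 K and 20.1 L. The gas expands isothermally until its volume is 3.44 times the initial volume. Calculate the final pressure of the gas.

151 kPa

Isothermal: T stays 532 K; PV = const ⇒ V₂ = 69.1 L, P₂ = 151 kPa.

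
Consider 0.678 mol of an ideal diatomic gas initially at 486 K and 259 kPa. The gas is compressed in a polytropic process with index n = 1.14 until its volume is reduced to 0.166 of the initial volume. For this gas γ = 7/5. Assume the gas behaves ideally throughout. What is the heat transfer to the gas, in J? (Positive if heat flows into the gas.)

V₁ = nRT₁/P₁ = 0.678×8.314×486/259 = 10.6 L.
Polytropic n=1.14: T₂ = T₁(V₁/V₂)^(n−1) = 486×(6.02)^0.14 = 625 K; P₂ = P₁(V₁/V₂)^n = 2010 kPa.
W = (P₁V₁−P₂V₂)/(n−1) = (259×10.6−2010×1.76)/0.14 = -5590 J.
ΔU = nCvΔT = 0.678×20.8×(625−486) = 1960 J.
Q = ΔU + W = -3640 J.

-3640 J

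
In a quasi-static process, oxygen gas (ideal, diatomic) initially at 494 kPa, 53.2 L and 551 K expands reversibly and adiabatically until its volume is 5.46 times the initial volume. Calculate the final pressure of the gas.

Adiabatic: TV^(γ−1) = const ⇒ T₂ = 551×(0.183)^0.400 = 279 K; PV^γ = const ⇒ P₂ = 45.9 kPa.

45.9 kPa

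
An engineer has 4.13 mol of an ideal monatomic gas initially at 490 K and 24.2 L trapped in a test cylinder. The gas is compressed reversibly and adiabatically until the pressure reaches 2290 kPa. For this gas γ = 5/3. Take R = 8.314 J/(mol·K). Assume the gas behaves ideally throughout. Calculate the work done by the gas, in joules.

-15400 J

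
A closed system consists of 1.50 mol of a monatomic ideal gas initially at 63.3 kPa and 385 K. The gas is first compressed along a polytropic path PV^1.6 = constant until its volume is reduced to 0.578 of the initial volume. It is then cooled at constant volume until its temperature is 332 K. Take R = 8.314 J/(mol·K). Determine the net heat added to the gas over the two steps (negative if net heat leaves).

V₁ = nRT₁/P₁ = 1.50×8.314×385/63.3 = 75.9 L.
Step 1 — Polytropic n=1.6: T₂ = T₁(V₁/V₂)^(n−1) = 385×(1.73)^0.60 = 535 K; P₂ = P₁(V₁/V₂)^n = 152 kPa.
W = (P₁V₁−P₂V₂)/(n−1) = (63.3×75.9−152×43.8)/0.60 = -3120 J.
ΔU = nCvΔT = 1.50×12.5×(535−385) = 2800 J.
Q = ΔU + W = -312 J.
State after step 1: P = 152 kPa, V = 43.8 L, T = 535 K.
Step 2 — Isochoric: V stays 43.8 L; P/T = const ⇒ T₂ = 332 K, P₂ = 94.4 kPa.
W = 0 (no volume change).
ΔU = nCvΔT = 1.50×12.5×(332−535) = -3800 J.
Q = ΔU = -3800 J.
Net over both steps: W = -3120 J, Q = -4110 J, ΔU = -991 J.

-4110 J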